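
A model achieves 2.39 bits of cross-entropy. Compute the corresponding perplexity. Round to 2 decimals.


Perplexity formula: PP = 2^H
H = 2.39
PP = 2^2.39
Decompose: 2^2.39 = 2^2 * 2^0.39
2^2 = 4, 2^0.39 ~ 1.3103934
PP ~ 4 * 1.3103934 = 5.2415736
Rounded to 2 decimals: 5.24

5.24


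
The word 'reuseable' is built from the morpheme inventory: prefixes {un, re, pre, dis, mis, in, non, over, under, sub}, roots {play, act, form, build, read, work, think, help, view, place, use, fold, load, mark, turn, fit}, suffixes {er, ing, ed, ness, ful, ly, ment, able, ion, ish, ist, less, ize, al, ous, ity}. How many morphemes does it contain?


Segmenting 'reuseable' against the inventory:
  're' -> prefix (morpheme 1)
  'use' -> root (morpheme 2)
  'able' -> suffix (morpheme 3)
Total morphemes: 3

3


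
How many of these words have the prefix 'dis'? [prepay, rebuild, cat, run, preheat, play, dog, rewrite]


Checking each word for prefix 'dis':
  'prepay' -> no (count: 0)
  'rebuild' -> no (count: 0)
  'cat' -> no (count: 0)
  'run' -> no (count: 0)
  'preheat' -> no (count: 0)
  'play' -> no (count: 0)
  'dog' -> no (count: 0)
  'rewrite' -> no (count: 0)
Total with prefix 'dis': 0

0


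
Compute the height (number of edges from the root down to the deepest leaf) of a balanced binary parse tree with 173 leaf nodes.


In a balanced binary tree with n leaves the deepest leaf is ceil(log2(n)) edges below the root.
log2(173) = 7.4346
ceil(7.4346) = 8
height (edges) = 8

8


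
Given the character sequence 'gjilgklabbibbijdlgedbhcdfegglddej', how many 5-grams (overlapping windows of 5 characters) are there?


String 'gjilgklabbibbijdlgedbhcdfegglddej' has length L = 33.
Number of overlapping n-grams = L - n + 1
Substituting: 33 - 5 + 1 = 29

29


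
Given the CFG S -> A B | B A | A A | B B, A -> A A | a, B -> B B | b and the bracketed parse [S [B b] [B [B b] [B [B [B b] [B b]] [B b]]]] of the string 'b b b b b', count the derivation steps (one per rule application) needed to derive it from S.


Every bracketed nonterminal node [X ...] in the tree is produced by exactly one rule application.
Reading the tree off as a leftmost derivation:
  Step 1: S  =>  B B   (applied S -> B B)
  Step 2: B B  =>  b B   (applied B -> b)
  Step 3: b B  =>  b B B   (applied B -> B B)
  Step 4: b B B  =>  b b B   (applied B -> b)
  Step 5: b b B  =>  b b B B   (applied B -> B B)
  Step 6: b b B B  =>  b b B B B   (applied B -> B B)
  Step 7: b b B B B  =>  b b b B B   (applied B -> b)
  Step 8: b b b B B  =>  b b b b B   (applied B -> b)
  Step 9: b b b b B  =>  b b b b b   (applied B -> b)
Final yield: b b b b b
Total rewrite steps: 9

9


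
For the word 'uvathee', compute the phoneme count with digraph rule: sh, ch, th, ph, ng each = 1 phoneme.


Parsing 'uvathee' greedily, digraphs first:
  'u' -> vowel phoneme (phonemes so far: 1)
  'v' -> consonant phoneme (phonemes so far: 2)
  'a' -> vowel phoneme (phonemes so far: 3)
  'th' -> digraph (1 consonant phoneme) (phonemes so far: 4)
  'e' -> vowel phoneme (phonemes so far: 5)
  'e' -> vowel phoneme (phonemes so far: 6)
Total phonemes: 6

6


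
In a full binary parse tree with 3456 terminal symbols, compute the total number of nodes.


Leaf nodes (terminals): 3456
Internal nodes = n - 1 = 3456 - 1 = 3455
Total = leaves + internal = 3456 + 3455 = 6911

6911


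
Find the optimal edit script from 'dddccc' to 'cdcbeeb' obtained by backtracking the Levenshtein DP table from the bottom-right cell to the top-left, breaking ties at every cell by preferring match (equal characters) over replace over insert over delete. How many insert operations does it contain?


Edit distance = 6. Backtracking from cell (6, 7) with preference match > replace > insert > delete,
then listing the resulting alignment 'dddccc' -> 'cdcbeeb' left to right:
  Step 1: insert 'c' [insertion #1]
  Step 2: keep 'd'
  Step 3: replace d->c
  Step 4: replace d->b
  Step 5: replace c->e
  Step 6: replace c->e
  Step 7: replace c->b
Total insertions: 1

1


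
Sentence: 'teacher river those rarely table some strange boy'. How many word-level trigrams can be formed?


Word trigrams from [8] words:
  Trigram 1: (teacher river those)
  Trigram 2: (river those rarely)
  Trigram 3: (those rarely table)
  Trigram 4: (rarely table some)
  Trigram 5: (table some strange)
  Trigram 6: (some strange boy)
Total word trigrams: 8 - 2 = 6

6


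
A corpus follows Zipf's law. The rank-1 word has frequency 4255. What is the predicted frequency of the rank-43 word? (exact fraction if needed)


Zipf's law: freq(rank) = f1 / rank
f1 = 4255, rank = 43
freq = 4255 / 43
GCD(4255, 43) = 1
Simplified: 4255/43

4255/43


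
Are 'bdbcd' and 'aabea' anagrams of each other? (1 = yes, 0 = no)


Sort characters of 'bdbcd': 'bbcdd'
Sort characters of 'aabea': 'aaabe'
Sorted forms differ -> they are NOT anagrams
Result: 0

0


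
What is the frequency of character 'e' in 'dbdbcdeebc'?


Scanning 'dbdbcdeebc' for 'e':
  Position 6: 'e' -> MATCH (count: 1)
  Position 7: 'e' -> MATCH (count: 2)
Total occurrences of 'e': 2

2


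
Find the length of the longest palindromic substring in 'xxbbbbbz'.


Scanning 'xxbbbbbz' for palindromic substrings.
Substring at positions 2-6: 'bbbbb'.
Check: reverse('bbbbb') = 'bbbbb' -> palindrome confirmed.
Neighbouring characters ('x' / 'z') break symmetry, so it cannot extend further.
No longer palindromic substring exists; longest length = 5

5


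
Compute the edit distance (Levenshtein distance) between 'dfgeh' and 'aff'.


Building DP table for s1='dfgeh' (len 5) and s2='aff' (len 3):
       a  f  f
    0  1  2  3
  d 1  1  2  3
  f 2  2  1  2
  g 3  3  2  2
  e 4  4  3  3
  h 5  5  4  4
Edit distance = dp[5][3] = 4

4


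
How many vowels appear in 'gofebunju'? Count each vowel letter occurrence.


Scanning each character of 'gofebunju':
  Position 1: 'g' -> consonant (running count: 0)
  Position 2: 'o' -> vowel (running count: 1)
  Position 3: 'f' -> consonant (running count: 1)
  Position 4: 'e' -> vowel (running count: 2)
  Position 5: 'b' -> consonant (running count: 2)
  Position 6: 'u' -> vowel (running count: 3)
  Position 7: 'n' -> consonant (running count: 3)
  Position 8: 'j' -> consonant (running count: 3)
  Position 9: 'u' -> vowel (running count: 4)
Total vowels: 4

4


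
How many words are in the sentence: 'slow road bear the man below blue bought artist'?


Counting words by splitting on spaces:
  Word 1: 'slow'
  Word 2: 'road'
  Word 3: 'bear'
  Word 4: 'the'
  Word 5: 'man'
  Word 6: 'below'
  Word 7: 'blue'
  Word 8: 'bought'
  Word 9: 'artist'
Total words: 9

9


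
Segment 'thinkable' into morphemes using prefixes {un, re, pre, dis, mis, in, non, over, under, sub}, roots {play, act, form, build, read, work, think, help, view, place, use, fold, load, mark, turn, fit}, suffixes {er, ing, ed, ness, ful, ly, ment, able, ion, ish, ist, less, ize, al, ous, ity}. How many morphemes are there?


Segmenting 'thinkable' against the inventory:
  'think' -> root (morpheme 1)
  'able' -> suffix (morpheme 2)
Total morphemes: 2

2


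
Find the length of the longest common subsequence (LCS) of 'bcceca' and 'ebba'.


DP table for LCS of 'bcceca' and 'ebba':
       e  b  b  a
    0  0  0  0  0
  b 0  0  1  1  1
  c 0  0  1  1  1
  c 0  0  1  1  1
  e 0  1  1  1  1
  c 0  1  1  1  1
  a 0  1  1  1  2
LCS: 'ba'
LCS length = 2

2


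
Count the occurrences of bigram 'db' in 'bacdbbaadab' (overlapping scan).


Scanning 'bacdbbaadab' for bigram 'db':
  Position 0: 'ba' -> no
  Position 1: 'ac' -> no
  Position 2: 'cd' -> no
  Position 3: 'db' -> MATCH
  Position 4: 'bb' -> no
  Position 5: 'ba' -> no
  Position 6: 'aa' -> no
  Position 7: 'ad' -> no
  Position 8: 'da' -> no
  Position 9: 'ab' -> no
Total matches: 1

1


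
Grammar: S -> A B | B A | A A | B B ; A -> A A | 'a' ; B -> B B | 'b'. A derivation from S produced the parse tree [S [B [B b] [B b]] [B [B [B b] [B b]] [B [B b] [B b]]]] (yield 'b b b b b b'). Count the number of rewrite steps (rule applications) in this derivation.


Every bracketed nonterminal node [X ...] in the tree is produced by exactly one rule application.
Reading the tree off as a leftmost derivation:
  Step 1: S  =>  B B   (applied S -> B B)
  Step 2: B B  =>  B B B   (applied B -> B B)
  Step 3: B B B  =>  b B B   (applied B -> b)
  Step 4: b B B  =>  b b B   (applied B -> b)
  Step 5: b b B  =>  b b B B   (applied B -> B B)
  Step 6: b b B B  =>  b b B B B   (applied B -> B B)
  Step 7: b b B B B  =>  b b b B B   (applied B -> b)
  Step 8: b b b B B  =>  b b b b B   (applied B -> b)
  Step 9: b b b b B  =>  b b b b B B   (applied B -> B B)
  Step 10: b b b b B B  =>  b b b b b B   (applied B -> b)
  Step 11: b b b b b B  =>  b b b b b b   (applied B -> b)
Final yield: b b b b b b
Total rewrite steps: 11

11


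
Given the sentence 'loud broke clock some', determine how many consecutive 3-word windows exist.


Word trigrams from [4] words:
  Trigram 1: (loud broke clock)
  Trigram 2: (broke clock some)
Total word trigrams: 4 - 2 = 2

2


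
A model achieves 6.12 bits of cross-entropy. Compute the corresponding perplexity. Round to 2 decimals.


Perplexity formula: PP = 2^H
H = 6.12
PP = 2^6.12
Decompose: 2^6.12 = 2^6 * 2^0.12
2^6 = 64, 2^0.12 ~ 1.0867349
PP ~ 64 * 1.0867349 = 69.5510336
Rounded to 2 decimals: 69.55

69.55


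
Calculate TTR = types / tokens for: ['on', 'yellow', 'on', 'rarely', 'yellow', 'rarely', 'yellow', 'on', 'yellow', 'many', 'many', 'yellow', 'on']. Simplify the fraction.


Tokens: 13
Unique types: ('many', 'on', 'rarely', 'yellow') = 4
TTR = 4/13
Already in lowest terms.

4/13


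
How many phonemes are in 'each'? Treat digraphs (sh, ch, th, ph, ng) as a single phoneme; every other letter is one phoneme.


Parsing 'each' greedily, digraphs first:
  'e' -> vowel phoneme (phonemes so far: 1)
  'a' -> vowel phoneme (phonemes so far: 2)
  'ch' -> digraph (1 consonant phoneme) (phonemes so far: 3)
Total phonemes: 3

3


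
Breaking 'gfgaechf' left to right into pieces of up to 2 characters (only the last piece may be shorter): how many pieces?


'gfgaechf' has 8 characters.
Chunking with max size 2:
  Chunk 1: 'gf' (positions 0-1)
  Chunk 2: 'ga' (positions 2-3)
  Chunk 3: 'ec' (positions 4-5)
  Chunk 4: 'hf' (positions 6-7)
Total chunks: ceil(8 / 2) = 4

4


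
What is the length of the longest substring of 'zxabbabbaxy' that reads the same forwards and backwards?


Scanning 'zxabbabbaxy' for palindromic substrings.
Substring at positions 1-9: 'xabbabbax'.
Check: reverse('xabbabbax') = 'xabbabbax' -> palindrome confirmed.
Neighbouring characters ('z' / 'y') break symmetry, so it cannot extend further.
No longer palindromic substring exists; longest length = 9

9


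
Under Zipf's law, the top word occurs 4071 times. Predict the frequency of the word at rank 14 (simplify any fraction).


Zipf's law: freq(rank) = f1 / rank
f1 = 4071, rank = 14
freq = 4071 / 14
GCD(4071, 14) = 1
Simplified: 4071/14

4071/14


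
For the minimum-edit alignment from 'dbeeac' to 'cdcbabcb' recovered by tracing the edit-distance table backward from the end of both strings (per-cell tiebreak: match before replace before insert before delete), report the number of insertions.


Edit distance = 6. Backtracking from cell (6, 8) with preference match > replace > insert > delete,
then listing the resulting alignment 'dbeeac' -> 'cdcbabcb' left to right:
  Step 1: insert 'c' [insertion #1]
  Step 2: keep 'd'
  Step 3: insert 'c' [insertion #2]
  Step 4: keep 'b'
  Step 5: replace e->a
  Step 6: replace e->b
  Step 7: replace a->c
  Step 8: replace c->b
Total insertions: 2

2


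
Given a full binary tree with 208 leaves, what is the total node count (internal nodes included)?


Leaf nodes (terminals): 208
Internal nodes = n - 1 = 208 - 1 = 207
Total = leaves + internal = 208 + 207 = 415

415


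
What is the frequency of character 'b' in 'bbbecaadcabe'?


Scanning 'bbbecaadcabe' for 'b':
  Position 0: 'b' -> MATCH (count: 1)
  Position 1: 'b' -> MATCH (count: 2)
  Position 2: 'b' -> MATCH (count: 3)
  Position 10: 'b' -> MATCH (count: 4)
Total occurrences of 'b': 4

4


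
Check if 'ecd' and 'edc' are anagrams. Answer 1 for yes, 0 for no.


Sort characters of 'ecd': 'cde'
Sort characters of 'edc': 'cde'
Sorted forms match -> they ARE anagrams
Result: 1

1


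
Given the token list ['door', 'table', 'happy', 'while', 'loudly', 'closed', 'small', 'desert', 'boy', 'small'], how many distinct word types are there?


Listing all tokens and tracking unique types:
  Token 1: 'door' -> NEW (unique so far: 1)
  Token 2: 'table' -> NEW (unique so far: 2)
  Token 3: 'happy' -> NEW (unique so far: 3)
  Token 4: 'while' -> NEW (unique so far: 4)
  Token 5: 'loudly' -> NEW (unique so far: 5)
  Token 6: 'closed' -> NEW (unique so far: 6)
  Token 7: 'small' -> NEW (unique so far: 7)
  Token 8: 'desert' -> NEW (unique so far: 8)
  Token 9: 'boy' -> NEW (unique so far: 9)
  Token 10: 'small' -> duplicate (unique so far: 9)
Unique types: ('boy', 'closed', 'desert', 'door', 'happy', 'loudly', 'small', 'table', 'while')
Vocabulary size: 9

9


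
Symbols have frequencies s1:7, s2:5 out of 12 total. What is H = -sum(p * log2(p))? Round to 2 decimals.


Computing entropy H = -sum(p_i * log2(p_i)):
  s1: p = 7/12 = 0.5833, -p*log2(p) = 0.4536
  s2: p = 5/12 = 0.4167, -p*log2(p) = 0.5263
H = sum of terms = 0.9799
Rounded to 2 decimals: 0.98

0.98


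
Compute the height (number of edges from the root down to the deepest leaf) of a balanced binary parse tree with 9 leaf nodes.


In a balanced binary tree with n leaves the deepest leaf is ceil(log2(n)) edges below the root.
log2(9) = 3.1699
ceil(3.1699) = 4
height (edges) = 4

4


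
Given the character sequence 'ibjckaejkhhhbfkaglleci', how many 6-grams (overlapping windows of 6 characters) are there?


String 'ibjckaejkhhhbfkaglleci' has length L = 22.
Number of overlapping n-grams = L - n + 1
Substituting: 22 - 6 + 1 = 17

17


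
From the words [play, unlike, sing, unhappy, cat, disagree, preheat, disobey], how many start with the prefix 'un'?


Checking each word for prefix 'un':
  'play' -> no (count: 0)
  'unlike' -> YES, starts with 'un' (count: 1)
  'sing' -> no (count: 1)
  'unhappy' -> YES, starts with 'un' (count: 2)
  'cat' -> no (count: 2)
  'disagree' -> no (count: 2)
  'preheat' -> no (count: 2)
  'disobey' -> no (count: 2)
Total with prefix 'un': 2

2


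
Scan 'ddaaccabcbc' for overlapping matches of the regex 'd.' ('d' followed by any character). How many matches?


Pattern: d. means 'd' followed by any character.
Scanning 'ddaaccabcbc' position-by-position:
  Pos 0: window 'dd' -> MATCH
  Pos 1: window 'da' -> MATCH
  Pos 2: window 'aa' -> no
  Pos 3: window 'ac' -> no
  Pos 4: window 'cc' -> no
  Pos 5: window 'ca' -> no
  Pos 6: window 'ab' -> no
  Pos 7: window 'bc' -> no
  Pos 8: window 'cb' -> no
  Pos 9: window 'bc' -> no
  Pos 10: window 'c' -> no
Total matches: 2

2


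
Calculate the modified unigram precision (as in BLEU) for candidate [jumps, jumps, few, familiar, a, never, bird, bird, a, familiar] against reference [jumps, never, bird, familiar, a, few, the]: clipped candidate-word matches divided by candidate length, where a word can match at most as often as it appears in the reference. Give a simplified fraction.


Reference word counts: {'a': 1, 'bird': 1, 'familiar': 1, 'few': 1, 'jumps': 1, 'never': 1, 'the': 1}
Checking each candidate word (with clipping):
  'jumps' -> in reference (ref count 1, used 1/1) -> match (matches: 1)
  'jumps' -> ref count 1 already used up (1/1) -> clipped, no match (matches: 1)
  'few' -> in reference (ref count 1, used 1/1) -> match (matches: 2)
  'familiar' -> in reference (ref count 1, used 1/1) -> match (matches: 3)
  'a' -> in reference (ref count 1, used 1/1) -> match (matches: 4)
  'never' -> in reference (ref count 1, used 1/1) -> match (matches: 5)
  'bird' -> in reference (ref count 1, used 1/1) -> match (matches: 6)
  'bird' -> ref count 1 already used up (1/1) -> clipped, no match (matches: 6)
  'a' -> ref count 1 already used up (1/1) -> clipped, no match (matches: 6)
  'familiar' -> ref count 1 already used up (1/1) -> clipped, no match (matches: 6)
Clipped matches: 6, Candidate length: 10
Precision = 6/10 = 3/5

3/5


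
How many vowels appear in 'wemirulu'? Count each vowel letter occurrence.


Scanning each character of 'wemirulu':
  Position 1: 'w' -> consonant (running count: 0)
  Position 2: 'e' -> vowel (running count: 1)
  Position 3: 'm' -> consonant (running count: 1)
  Position 4: 'i' -> vowel (running count: 2)
  Position 5: 'r' -> consonant (running count: 2)
  Position 6: 'u' -> vowel (running count: 3)
  Position 7: 'l' -> consonant (running count: 3)
  Position 8: 'u' -> vowel (running count: 4)
Total vowels: 4

4


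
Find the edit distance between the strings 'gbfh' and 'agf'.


Building DP table for s1='gbfh' (len 4) and s2='agf' (len 3):
       a  g  f
    0  1  2  3
  g 1  1  1  2
  b 2  2  2  2
  f 3  3  3  2
  h 4  4  4  3
Edit distance = dp[4][3] = 3

3


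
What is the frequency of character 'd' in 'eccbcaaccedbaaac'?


Scanning 'eccbcaaccedbaaac' for 'd':
  Position 10: 'd' -> MATCH (count: 1)
Total occurrences of 'd': 1

1


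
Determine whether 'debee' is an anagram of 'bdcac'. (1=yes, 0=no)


Sort characters of 'debee': 'bdeee'
Sort characters of 'bdcac': 'abccd'
Sorted forms differ -> they are NOT anagrams
Result: 0

0


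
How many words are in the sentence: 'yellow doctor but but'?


Counting words by splitting on spaces:
  Word 1: 'yellow'
  Word 2: 'doctor'
  Word 3: 'but'
  Word 4: 'but'
Total words: 4

4


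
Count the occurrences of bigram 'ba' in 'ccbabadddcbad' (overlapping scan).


Scanning 'ccbabadddcbad' for bigram 'ba':
  Position 0: 'cc' -> no
  Position 1: 'cb' -> no
  Position 2: 'ba' -> MATCH
  Position 3: 'ab' -> no
  Position 4: 'ba' -> MATCH
  Position 5: 'ad' -> no
  Position 6: 'dd' -> no
  Position 7: 'dd' -> no
  Position 8: 'dc' -> no
  Position 9: 'cb' -> no
  Position 10: 'ba' -> MATCH
  Position 11: 'ad' -> no
Total matches: 3

3


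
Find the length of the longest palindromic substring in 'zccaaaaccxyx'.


Scanning 'zccaaaaccxyx' for palindromic substrings.
Substring at positions 1-8: 'ccaaaacc'.
Check: reverse('ccaaaacc') = 'ccaaaacc' -> palindrome confirmed.
Neighbouring characters ('z' / 'x') break symmetry, so it cannot extend further.
No longer palindromic substring exists; longest length = 8

8


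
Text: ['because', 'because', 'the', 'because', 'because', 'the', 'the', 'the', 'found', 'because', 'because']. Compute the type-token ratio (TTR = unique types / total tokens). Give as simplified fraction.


Tokens: 11
Unique types: ('because', 'found', 'the') = 3
TTR = 3/11
Already in lowest terms.

3/11


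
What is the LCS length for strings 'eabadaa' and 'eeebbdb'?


DP table for LCS of 'eabadaa' and 'eeebbdb':
       e  e  e  b  b  d  b
    0  0  0  0  0  0  0  0
  e 0  1  1  1  1  1  1  1
  a 0  1  1  1  1  1  1  1
  b 0  1  1  1  2  2  2  2
  a 0  1  1  1  2  2  2  2
  d 0  1  1  1  2  2  3  3
  a 0  1  1  1  2  2  3  3
  a 0  1  1  1  2  2  3  3
LCS: 'ebd'
LCS length = 3

3


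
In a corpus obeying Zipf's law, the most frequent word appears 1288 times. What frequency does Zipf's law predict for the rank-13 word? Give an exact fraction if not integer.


Zipf's law: freq(rank) = f1 / rank
f1 = 1288, rank = 13
freq = 1288 / 13
GCD(1288, 13) = 1
Simplified: 1288/13

1288/13


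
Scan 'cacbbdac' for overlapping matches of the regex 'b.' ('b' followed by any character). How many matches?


Pattern: b. means 'b' followed by any character.
Scanning 'cacbbdac' position-by-position:
  Pos 0: window 'ca' -> no
  Pos 1: window 'ac' -> no
  Pos 2: window 'cb' -> no
  Pos 3: window 'bb' -> MATCH
  Pos 4: window 'bd' -> MATCH
  Pos 5: window 'da' -> no
  Pos 6: window 'ac' -> no
  Pos 7: window 'c' -> no
Total matches: 2

2


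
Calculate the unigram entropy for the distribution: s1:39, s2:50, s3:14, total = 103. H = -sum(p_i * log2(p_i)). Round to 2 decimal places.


Computing entropy H = -sum(p_i * log2(p_i)):
  s1: p = 39/103 = 0.3786, -p*log2(p) = 0.5305
  s2: p = 50/103 = 0.4854, -p*log2(p) = 0.5061
  s3: p = 14/103 = 0.1359, -p*log2(p) = 0.3913
H = sum of terms = 1.4279
Rounded to 2 decimals: 1.43

1.43


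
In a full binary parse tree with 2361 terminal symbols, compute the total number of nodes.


Leaf nodes (terminals): 2361
Internal nodes = n - 1 = 2361 - 1 = 2360
Total = leaves + internal = 2361 + 2360 = 4721

4721


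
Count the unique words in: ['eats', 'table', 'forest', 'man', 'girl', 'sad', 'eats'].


Listing all tokens and tracking unique types:
  Token 1: 'eats' -> NEW (unique so far: 1)
  Token 2: 'table' -> NEW (unique so far: 2)
  Token 3: 'forest' -> NEW (unique so far: 3)
  Token 4: 'man' -> NEW (unique so far: 4)
  Token 5: 'girl' -> NEW (unique so far: 5)
  Token 6: 'sad' -> NEW (unique so far: 6)
  Token 7: 'eats' -> duplicate (unique so far: 6)
Unique types: ('eats', 'forest', 'girl', 'man', 'sad', 'table')
Vocabulary size: 6

6


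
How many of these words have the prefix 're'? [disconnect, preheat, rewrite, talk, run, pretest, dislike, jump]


Checking each word for prefix 're':
  'disconnect' -> no (count: 0)
  'preheat' -> no (count: 0)
  'rewrite' -> YES, starts with 're' (count: 1)
  'talk' -> no (count: 1)
  'run' -> no (count: 1)
  'pretest' -> no (count: 1)
  'dislike' -> no (count: 1)
  'jump' -> no (count: 1)
Total with prefix 're': 1

1


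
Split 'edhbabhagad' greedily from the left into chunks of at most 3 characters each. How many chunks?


'edhbabhagad' has 11 characters.
Chunking with max size 3:
  Chunk 1: 'edh' (positions 0-2)
  Chunk 2: 'bab' (positions 3-5)
  Chunk 3: 'hag' (positions 6-8)
  Chunk 4: 'ad' (positions 9-10)
Total chunks: ceil(11 / 3) = 4

4


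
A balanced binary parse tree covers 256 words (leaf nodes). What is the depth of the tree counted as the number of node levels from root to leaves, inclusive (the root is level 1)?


In a balanced binary tree with n leaves the deepest leaf is ceil(log2(n)) edges below the root,
so counting node levels inclusive of root and leaves gives ceil(log2(n)) + 1 levels.
log2(256) = 8.0000
ceil(8.0000) = 8
levels = 8 + 1 = 9

9


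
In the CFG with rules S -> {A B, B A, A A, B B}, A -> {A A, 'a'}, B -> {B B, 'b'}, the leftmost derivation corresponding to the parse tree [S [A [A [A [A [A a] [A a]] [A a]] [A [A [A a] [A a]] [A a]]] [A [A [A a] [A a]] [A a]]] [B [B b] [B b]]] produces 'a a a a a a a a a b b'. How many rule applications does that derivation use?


Every bracketed nonterminal node [X ...] in the tree is produced by exactly one rule application.
Reading the tree off as a leftmost derivation:
  Step 1: S  =>  A B   (applied S -> A B)
  Step 2: A B  =>  A A B   (applied A -> A A)
  Step 3: A A B  =>  A A A B   (applied A -> A A)
  Step 4: A A A B  =>  A A A A B   (applied A -> A A)
  Step 5: A A A A B  =>  A A A A A B   (applied A -> A A)
  Step 6: A A A A A B  =>  a A A A A B   (applied A -> a)
  Step 7: a A A A A B  =>  a a A A A B   (applied A -> a)
  Step 8: a a A A A B  =>  a a a A A B   (applied A -> a)
  Step 9: a a a A A B  =>  a a a A A A B   (applied A -> A A)
  Step 10: a a a A A A B  =>  a a a A A A A B   (applied A -> A A)
  Step 11: a a a A A A A B  =>  a a a a A A A B   (applied A -> a)
  Step 12: a a a a A A A B  =>  a a a a a A A B   (applied A -> a)
  Step 13: a a a a a A A B  =>  a a a a a a A B   (applied A -> a)
  Step 14: a a a a a a A B  =>  a a a a a a A A B   (applied A -> A A)
  Step 15: a a a a a a A A B  =>  a a a a a a A A A B   (applied A -> A A)
  Step 16: a a a a a a A A A B  =>  a a a a a a a A A B   (applied A -> a)
  Step 17: a a a a a a a A A B  =>  a a a a a a a a A B   (applied A -> a)
  Step 18: a a a a a a a a A B  =>  a a a a a a a a a B   (applied A -> a)
  Step 19: a a a a a a a a a B  =>  a a a a a a a a a B B   (applied B -> B B)
  Step 20: a a a a a a a a a B B  =>  a a a a a a a a a b B   (applied B -> b)
  Step 21: a a a a a a a a a b B  =>  a a a a a a a a a b b   (applied B -> b)
Final yield: a a a a a a a a a b b
Total rewrite steps: 21

21


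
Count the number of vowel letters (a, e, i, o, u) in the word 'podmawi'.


Scanning each character of 'podmawi':
  Position 1: 'p' -> consonant (running count: 0)
  Position 2: 'o' -> vowel (running count: 1)
  Position 3: 'd' -> consonant (running count: 1)
  Position 4: 'm' -> consonant (running count: 1)
  Position 5: 'a' -> vowel (running count: 2)
  Position 6: 'w' -> consonant (running count: 2)
  Position 7: 'i' -> vowel (running count: 3)
Total vowels: 3

3


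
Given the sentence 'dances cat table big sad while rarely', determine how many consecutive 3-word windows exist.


Word trigrams from [7] words:
  Trigram 1: (dances cat table)
  Trigram 2: (cat table big)
  Trigram 3: (table big sad)
  Trigram 4: (big sad while)
  Trigram 5: (sad while rarely)
Total word trigrams: 7 - 2 = 5

5


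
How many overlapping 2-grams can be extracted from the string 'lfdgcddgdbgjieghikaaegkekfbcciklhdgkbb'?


String 'lfdgcddgdbgjieghikaaegkekfbcciklhdgkbb' has length L = 38.
Number of overlapping n-grams = L - n + 1
Substituting: 38 - 2 + 1 = 37

37


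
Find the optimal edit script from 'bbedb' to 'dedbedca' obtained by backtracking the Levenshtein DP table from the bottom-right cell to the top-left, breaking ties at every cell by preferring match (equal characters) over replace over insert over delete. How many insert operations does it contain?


Edit distance = 5. Backtracking from cell (5, 8) with preference match > replace > insert > delete,
then listing the resulting alignment 'bbedb' -> 'dedbedca' left to right:
  Step 1: insert 'd' [insertion #1]
  Step 2: insert 'e' [insertion #2]
  Step 3: replace b->d
  Step 4: keep 'b'
  Step 5: keep 'e'
  Step 6: keep 'd'
  Step 7: insert 'c' [insertion #3]
  Step 8: replace b->a
Total insertions: 3

3


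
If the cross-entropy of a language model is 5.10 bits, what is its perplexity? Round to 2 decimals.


Perplexity formula: PP = 2^H
H = 5.10
PP = 2^5.10
Decompose: 2^5.10 = 2^5 * 2^0.10
2^5 = 32, 2^0.10 ~ 1.0717735
PP ~ 32 * 1.0717735 = 34.2967520
Rounded to 2 decimals: 34.30

34.30


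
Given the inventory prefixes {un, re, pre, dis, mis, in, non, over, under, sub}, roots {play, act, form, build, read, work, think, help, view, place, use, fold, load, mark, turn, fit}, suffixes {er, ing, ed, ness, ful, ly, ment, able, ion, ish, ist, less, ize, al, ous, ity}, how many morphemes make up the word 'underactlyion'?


Segmenting 'underactlyion' against the inventory:
  'under' -> prefix (morpheme 1)
  'act' -> root (morpheme 2)
  'ly' -> suffix (morpheme 3)
  'ion' -> suffix (morpheme 4)
Total morphemes: 4

4


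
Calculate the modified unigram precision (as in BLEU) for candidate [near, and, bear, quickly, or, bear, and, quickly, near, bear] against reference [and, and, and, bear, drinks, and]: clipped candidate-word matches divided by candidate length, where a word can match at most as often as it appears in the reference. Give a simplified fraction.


Reference word counts: {'and': 4, 'bear': 1, 'drinks': 1}
Checking each candidate word (with clipping):
  'near' -> not in reference -> no match (matches: 0)
  'and' -> in reference (ref count 4, used 1/4) -> match (matches: 1)
  'bear' -> in reference (ref count 1, used 1/1) -> match (matches: 2)
  'quickly' -> not in reference -> no match (matches: 2)
  'or' -> not in reference -> no match (matches: 2)
  'bear' -> ref count 1 already used up (1/1) -> clipped, no match (matches: 2)
  'and' -> in reference (ref count 4, used 2/4) -> match (matches: 3)
  'quickly' -> not in reference -> no match (matches: 3)
  'near' -> not in reference -> no match (matches: 3)
  'bear' -> ref count 1 already used up (1/1) -> clipped, no match (matches: 3)
Clipped matches: 3, Candidate length: 10
Precision = 3/10

3/10


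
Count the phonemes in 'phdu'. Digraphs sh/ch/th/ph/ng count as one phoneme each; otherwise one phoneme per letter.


Parsing 'phdu' greedily, digraphs first:
  'ph' -> digraph (1 consonant phoneme) (phonemes so far: 1)
  'd' -> consonant phoneme (phonemes so far: 2)
  'u' -> vowel phoneme (phonemes so far: 3)
Total phonemes: 3

3


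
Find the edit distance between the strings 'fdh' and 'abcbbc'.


Building DP table for s1='fdh' (len 3) and s2='abcbbc' (len 6):
       a  b  c  b  b  c
    0  1  2  3  4  5  6
  f 1  1  2  3  4  5  6
  d 2  2  2  3  4  5  6
  h 3  3  3  3  4  5  6
Edit distance = dp[3][6] = 6

6


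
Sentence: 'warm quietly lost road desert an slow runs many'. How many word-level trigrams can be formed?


Word trigrams from [9] words:
  Trigram 1: (warm quietly lost)
  Trigram 2: (quietly lost road)
  Trigram 3: (lost road desert)
  Trigram 4: (road desert an)
  Trigram 5: (desert an slow)
  Trigram 6: (an slow runs)
  Trigram 7: (slow runs many)
Total word trigrams: 9 - 2 = 7

7


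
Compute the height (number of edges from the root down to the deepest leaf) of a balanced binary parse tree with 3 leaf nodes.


In a balanced binary tree with n leaves the deepest leaf is ceil(log2(n)) edges below the root.
log2(3) = 1.5850
ceil(1.5850) = 2
height (edges) = 2

2


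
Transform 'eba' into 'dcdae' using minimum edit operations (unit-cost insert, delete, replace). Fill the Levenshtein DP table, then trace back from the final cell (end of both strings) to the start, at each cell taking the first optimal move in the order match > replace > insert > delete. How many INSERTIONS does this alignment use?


Edit distance = 4. Backtracking from cell (3, 5) with preference match > replace > insert > delete,
then listing the resulting alignment 'eba' -> 'dcdae' left to right:
  Step 1: insert 'd' [insertion #1]
  Step 2: replace e->c
  Step 3: replace b->d
  Step 4: keep 'a'
  Step 5: insert 'e' [insertion #2]
Total insertions: 2

2


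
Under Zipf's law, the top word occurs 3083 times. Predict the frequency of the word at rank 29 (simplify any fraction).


Zipf's law: freq(rank) = f1 / rank
f1 = 3083, rank = 29
freq = 3083 / 29
GCD(3083, 29) = 1
Simplified: 3083/29

3083/29


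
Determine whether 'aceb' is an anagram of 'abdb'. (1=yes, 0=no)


Sort characters of 'aceb': 'abce'
Sort characters of 'abdb': 'abbd'
Sorted forms differ -> they are NOT anagrams
Result: 0

0


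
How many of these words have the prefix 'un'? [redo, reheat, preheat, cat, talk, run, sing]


Checking each word for prefix 'un':
  'redo' -> no (count: 0)
  'reheat' -> no (count: 0)
  'preheat' -> no (count: 0)
  'cat' -> no (count: 0)
  'talk' -> no (count: 0)
  'run' -> no (count: 0)
  'sing' -> no (count: 0)
Total with prefix 'un': 0

0


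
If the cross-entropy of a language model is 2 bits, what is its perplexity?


Perplexity formula: PP = 2^H
H = 2
PP = 2^2
Steps: 2^1 = 2, 2^2 = 4
PP = 4

4


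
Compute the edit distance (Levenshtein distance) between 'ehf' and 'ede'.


Building DP table for s1='ehf' (len 3) and s2='ede' (len 3):
       e  d  e
    0  1  2  3
  e 1  0  1  2
  h 2  1  1  2
  f 3  2  2  2
Edit distance = dp[3][3] = 2

2


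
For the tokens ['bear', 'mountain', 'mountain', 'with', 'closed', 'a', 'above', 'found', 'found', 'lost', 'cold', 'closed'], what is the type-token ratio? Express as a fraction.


Tokens: 12
Unique types: ('a', 'above', 'bear', 'closed', 'cold', 'found', 'lost', 'mountain', 'with') = 9
TTR = 9/12
Simplify: divide both by 3 -> 3/4
TTR = 3/4

3/4


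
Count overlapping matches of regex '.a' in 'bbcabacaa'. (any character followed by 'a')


Pattern: .a means any character followed by 'a'.
Scanning 'bbcabacaa' position-by-position:
  Pos 0: window 'bb' -> no
  Pos 1: window 'bc' -> no
  Pos 2: window 'ca' -> MATCH
  Pos 3: window 'ab' -> no
  Pos 4: window 'ba' -> MATCH
  Pos 5: window 'ac' -> no
  Pos 6: window 'ca' -> MATCH
  Pos 7: window 'aa' -> MATCH
  Pos 8: window 'a' -> no
Total matches: 4

4


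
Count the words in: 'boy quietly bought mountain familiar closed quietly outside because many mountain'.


Counting words by splitting on spaces:
  Word 1: 'boy'
  Word 2: 'quietly'
  Word 3: 'bought'
  Word 4: 'mountain'
  Word 5: 'familiar'
  Word 6: 'closed'
  Word 7: 'quietly'
  Word 8: 'outside'
  Word 9: 'because'
  Word 10: 'many'
  Word 11: 'mountain'
Total words: 11

11


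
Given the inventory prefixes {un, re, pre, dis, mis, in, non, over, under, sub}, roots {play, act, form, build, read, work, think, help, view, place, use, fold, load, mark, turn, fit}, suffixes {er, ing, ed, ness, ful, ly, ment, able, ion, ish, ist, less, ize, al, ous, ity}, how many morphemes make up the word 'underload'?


Segmenting 'underload' against the inventory:
  'under' -> prefix (morpheme 1)
  'load' -> root (morpheme 2)
Total morphemes: 2

2


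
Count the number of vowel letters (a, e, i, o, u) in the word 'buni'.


Scanning each character of 'buni':
  Position 1: 'b' -> consonant (running count: 0)
  Position 2: 'u' -> vowel (running count: 1)
  Position 3: 'n' -> consonant (running count: 1)
  Position 4: 'i' -> vowel (running count: 2)
Total vowels: 2

2


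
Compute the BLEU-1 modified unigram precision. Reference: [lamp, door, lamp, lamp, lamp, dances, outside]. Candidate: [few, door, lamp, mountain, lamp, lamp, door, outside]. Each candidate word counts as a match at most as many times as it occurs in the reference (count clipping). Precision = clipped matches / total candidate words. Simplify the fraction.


Reference word counts: {'dances': 1, 'door': 1, 'lamp': 4, 'outside': 1}
Checking each candidate word (with clipping):
  'few' -> not in reference -> no match (matches: 0)
  'door' -> in reference (ref count 1, used 1/1) -> match (matches: 1)
  'lamp' -> in reference (ref count 4, used 1/4) -> match (matches: 2)
  'mountain' -> not in reference -> no match (matches: 2)
  'lamp' -> in reference (ref count 4, used 2/4) -> match (matches: 3)
  'lamp' -> in reference (ref count 4, used 3/4) -> match (matches: 4)
  'door' -> ref count 1 already used up (1/1) -> clipped, no match (matches: 4)
  'outside' -> in reference (ref count 1, used 1/1) -> match (matches: 5)
Clipped matches: 5, Candidate length: 8
Precision = 5/8

5/8


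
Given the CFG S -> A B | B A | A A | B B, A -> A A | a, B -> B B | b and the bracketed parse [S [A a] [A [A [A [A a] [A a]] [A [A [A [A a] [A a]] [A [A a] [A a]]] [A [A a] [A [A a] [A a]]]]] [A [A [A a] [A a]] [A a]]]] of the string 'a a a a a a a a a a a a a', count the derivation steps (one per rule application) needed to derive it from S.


Every bracketed nonterminal node [X ...] in the tree is produced by exactly one rule application.
Reading the tree off as a leftmost derivation:
  Step 1: S  =>  A A   (applied S -> A A)
  Step 2: A A  =>  a A   (applied A -> a)
  Step 3: a A  =>  a A A   (applied A -> A A)
  Step 4: a A A  =>  a A A A   (applied A -> A A)
  Step 5: a A A A  =>  a A A A A   (applied A -> A A)
  Step 6: a A A A A  =>  a a A A A   (applied A -> a)
  Step 7: a a A A A  =>  a a a A A   (applied A -> a)
  Step 8: a a a A A  =>  a a a A A A   (applied A -> A A)
  Step 9: a a a A A A  =>  a a a A A A A   (applied A -> A A)
  Step 10: a a a A A A A  =>  a a a A A A A A   (applied A -> A A)
  Step 11: a a a A A A A A  =>  a a a a A A A A   (applied A -> a)
  Step 12: a a a a A A A A  =>  a a a a a A A A   (applied A -> a)
  Step 13: a a a a a A A A  =>  a a a a a A A A A   (applied A -> A A)
  Step 14: a a a a a A A A A  =>  a a a a a a A A A   (applied A -> a)
  Step 15: a a a a a a A A A  =>  a a a a a a a A A   (applied A -> a)
  Step 16: a a a a a a a A A  =>  a a a a a a a A A A   (applied A -> A A)
  Step 17: a a a a a a a A A A  =>  a a a a a a a a A A   (applied A -> a)
  Step 18: a a a a a a a a A A  =>  a a a a a a a a A A A   (applied A -> A A)
  Step 19: a a a a a a a a A A A  =>  a a a a a a a a a A A   (applied A -> a)
  Step 20: a a a a a a a a a A A  =>  a a a a a a a a a a A   (applied A -> a)
  Step 21: a a a a a a a a a a A  =>  a a a a a a a a a a A A   (applied A -> A A)
  Step 22: a a a a a a a a a a A A  =>  a a a a a a a a a a A A A   (applied A -> A A)
  Step 23: a a a a a a a a a a A A A  =>  a a a a a a a a a a a A A   (applied A -> a)
  Step 24: a a a a a a a a a a a A A  =>  a a a a a a a a a a a a A   (applied A -> a)
  Step 25: a a a a a a a a a a a a A  =>  a a a a a a a a a a a a a   (applied A -> a)
Final yield: a a a a a a a a a a a a a
Total rewrite steps: 25

25


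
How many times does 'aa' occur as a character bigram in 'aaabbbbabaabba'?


Scanning 'aaabbbbabaabba' for bigram 'aa':
  Position 0: 'aa' -> MATCH
  Position 1: 'aa' -> MATCH
  Position 2: 'ab' -> no
  Position 3: 'bb' -> no
  Position 4: 'bb' -> no
  Position 5: 'bb' -> no
  Position 6: 'ba' -> no
  Position 7: 'ab' -> no
  Position 8: 'ba' -> no
  Position 9: 'aa' -> MATCH
  Position 10: 'ab' -> no
  Position 11: 'bb' -> no
  Position 12: 'ba' -> no
Total matches: 3

3


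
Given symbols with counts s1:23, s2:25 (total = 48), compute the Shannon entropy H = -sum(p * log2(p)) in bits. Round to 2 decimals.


Computing entropy H = -sum(p_i * log2(p_i)):
  s1: p = 23/48 = 0.4792, -p*log2(p) = 0.5086
  s2: p = 25/48 = 0.5208, -p*log2(p) = 0.4902
H = sum of terms = 0.9988
Rounded to 2 decimals: 1.00

1.00


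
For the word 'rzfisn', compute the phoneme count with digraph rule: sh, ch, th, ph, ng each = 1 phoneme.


Parsing 'rzfisn' greedily, digraphs first:
  'r' -> consonant phoneme (phonemes so far: 1)
  'z' -> consonant phoneme (phonemes so far: 2)
  'f' -> consonant phoneme (phonemes so far: 3)
  'i' -> vowel phoneme (phonemes so far: 4)
  's' -> consonant phoneme (phonemes so far: 5)
  'n' -> consonant phoneme (phonemes so far: 6)
Total phonemes: 6

6


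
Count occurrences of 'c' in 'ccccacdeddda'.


Scanning 'ccccacdeddda' for 'c':
  Position 0: 'c' -> MATCH (count: 1)
  Position 1: 'c' -> MATCH (count: 2)
  Position 2: 'c' -> MATCH (count: 3)
  Position 3: 'c' -> MATCH (count: 4)
  Position 5: 'c' -> MATCH (count: 5)
Total occurrences of 'c': 5

5


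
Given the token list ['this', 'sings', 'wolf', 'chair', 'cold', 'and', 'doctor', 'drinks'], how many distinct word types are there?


Listing all tokens and tracking unique types:
  Token 1: 'this' -> NEW (unique so far: 1)
  Token 2: 'sings' -> NEW (unique so far: 2)
  Token 3: 'wolf' -> NEW (unique so far: 3)
  Token 4: 'chair' -> NEW (unique so far: 4)
  Token 5: 'cold' -> NEW (unique so far: 5)
  Token 6: 'and' -> NEW (unique so far: 6)
  Token 7: 'doctor' -> NEW (unique so far: 7)
  Token 8: 'drinks' -> NEW (unique so far: 8)
Unique types: ('and', 'chair', 'cold', 'doctor', 'drinks', 'sings', 'this', 'wolf')
Vocabulary size: 8

8


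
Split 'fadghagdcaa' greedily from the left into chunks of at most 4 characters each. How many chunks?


'fadghagdcaa' has 11 characters.
Chunking with max size 4:
  Chunk 1: 'fadg' (positions 0-3)
  Chunk 2: 'hagd' (positions 4-7)
  Chunk 3: 'caa' (positions 8-10)
Total chunks: ceil(11 / 4) = 3

3


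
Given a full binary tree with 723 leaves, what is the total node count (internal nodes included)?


Leaf nodes (terminals): 723
Internal nodes = n - 1 = 723 - 1 = 722
Total = leaves + internal = 723 + 722 = 1445

1445


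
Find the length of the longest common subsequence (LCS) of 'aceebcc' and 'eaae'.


DP table for LCS of 'aceebcc' and 'eaae':
       e  a  a  e
    0  0  0  0  0
  a 0  0  1  1  1
  c 0  0  1  1  1
  e 0  1  1  1  2
  e 0  1  1  1  2
  b 0  1  1  1  2
  c 0  1  1  1  2
  c 0  1  1  1  2
LCS: 'ae'
LCS length = 2

2


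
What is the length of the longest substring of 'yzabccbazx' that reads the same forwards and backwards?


Scanning 'yzabccbazx' for palindromic substrings.
Substring at positions 1-8: 'zabccbaz'.
Check: reverse('zabccbaz') = 'zabccbaz' -> palindrome confirmed.
Neighbouring characters ('y' / 'x') break symmetry, so it cannot extend further.
No longer palindromic substring exists; longest length = 8

8
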